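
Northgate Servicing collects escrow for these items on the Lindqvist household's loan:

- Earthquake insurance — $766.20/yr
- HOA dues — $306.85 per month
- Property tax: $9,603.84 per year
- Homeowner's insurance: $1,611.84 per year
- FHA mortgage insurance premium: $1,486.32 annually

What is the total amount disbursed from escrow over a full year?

$17,150.40

Earthquake insurance = $766.20/yr
HOA dues = $306.85 × 12 = $3,682.20/yr
Property tax = $9,603.84/yr
Homeowner's insurance = $1,611.84/yr
FHA mortgage insurance premium = $1,486.32/yr
Total per year = $17,150.40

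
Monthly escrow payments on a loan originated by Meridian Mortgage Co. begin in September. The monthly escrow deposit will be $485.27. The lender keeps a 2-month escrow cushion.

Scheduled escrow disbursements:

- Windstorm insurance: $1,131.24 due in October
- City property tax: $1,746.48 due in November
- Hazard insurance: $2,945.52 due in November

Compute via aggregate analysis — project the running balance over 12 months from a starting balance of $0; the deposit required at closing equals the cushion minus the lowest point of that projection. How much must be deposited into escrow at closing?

$5,337.97

Cushion = 2 × $485.27 = $970.54
Trial balance (start $0, +$485.27 each month, − disbursements):
  Sep: +$485.27 → $485.27
  Oct: +$485.27 − $1,131.24 → -$160.70
  Nov: +$485.27 − $4,692.00 → -$4,367.43
  Dec: +$485.27 → -$3,882.16
  Jan: +$485.27 → -$3,396.89
  Feb: +$485.27 → -$2,911.62
  Mar: +$485.27 → -$2,426.35
  Apr: +$485.27 → -$1,941.08
  May: +$485.27 → -$1,455.81
  Jun: +$485.27 → -$970.54
  Jul: +$485.27 → -$485.27
  Aug: +$485.27 → $0.00
Lowest trial balance = -$4,367.43 (Nov)
Initial deposit = cushion − low point = $970.54 − (-$4,367.43) = $5,337.97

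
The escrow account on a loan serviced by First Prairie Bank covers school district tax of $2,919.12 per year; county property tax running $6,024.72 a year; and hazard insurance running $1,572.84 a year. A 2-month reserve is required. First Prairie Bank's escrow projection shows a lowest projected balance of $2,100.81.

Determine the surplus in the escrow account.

$348.03

School district tax: $2,919.12 per year
County property tax: $6,024.72 per year
Hazard insurance: $1,572.84 per year
Combined annual = $10,516.68
Per month = $10,516.68 ÷ 12 = $876.39
Cushion = 2 × $876.39 = $1,752.78
Surplus = $2,100.81 − $1,752.78 = $348.03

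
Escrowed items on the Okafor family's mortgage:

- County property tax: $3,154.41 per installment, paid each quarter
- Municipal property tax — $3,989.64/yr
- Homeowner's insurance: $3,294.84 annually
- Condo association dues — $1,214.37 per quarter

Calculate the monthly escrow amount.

County property tax — $3,154.41 × 4 = $12,617.64 per year
Municipal property tax — $3,989.64 per year
Homeowner's insurance — $3,294.84 per year
Condo association dues — $1,214.37 × 4 = $4,857.48 per year
Yearly total = $24,759.60
Monthly = $24,759.60 ÷ 12 = $2,063.30

$2,063.30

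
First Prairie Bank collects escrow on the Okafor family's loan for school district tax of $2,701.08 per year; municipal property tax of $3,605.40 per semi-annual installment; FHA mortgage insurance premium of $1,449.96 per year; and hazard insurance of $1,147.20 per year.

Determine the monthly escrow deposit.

School district tax: $2,701.08
Municipal property tax: $3,605.40 × 2 = $7,210.80
FHA mortgage insurance premium: $1,449.96
Hazard insurance: $1,147.20
Combined annual = $2,701.08 + $7,210.80 + $1,449.96 + $1,147.20 = $12,509.04
Per month = $12,509.04 / 12 = $1,042.42

$1,042.42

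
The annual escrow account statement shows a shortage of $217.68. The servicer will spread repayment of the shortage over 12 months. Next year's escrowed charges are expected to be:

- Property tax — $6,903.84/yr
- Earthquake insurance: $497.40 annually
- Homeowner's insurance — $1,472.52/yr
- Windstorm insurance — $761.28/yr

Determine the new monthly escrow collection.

$821.06

Property tax — $6,903.84/yr
Earthquake insurance — $497.40/yr
Homeowner's insurance — $1,472.52/yr
Windstorm insurance — $761.28/yr
Total annual escrow = $6,903.84 + $497.40 + $1,472.52 + $761.28 = $9,635.04
Monthly = $9,635.04 / 12 = $802.92
Shortage spread = $217.68 / 12 = $18.14/mo
Adjusted monthly = $802.92 + $18.14 = $821.06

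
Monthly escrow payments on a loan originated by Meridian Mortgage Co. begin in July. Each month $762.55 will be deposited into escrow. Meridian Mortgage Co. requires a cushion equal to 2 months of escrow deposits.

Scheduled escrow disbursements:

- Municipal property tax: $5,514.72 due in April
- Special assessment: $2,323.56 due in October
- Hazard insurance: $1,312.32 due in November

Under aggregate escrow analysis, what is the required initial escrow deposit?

$3,050.20

Cushion = 2 × $762.55 = $1,525.10
Trial balance (start $0, +$762.55 each month, − disbursements):
  Jul: +$762.55 → $762.55
  Aug: +$762.55 → $1,525.10
  Sep: +$762.55 → $2,287.65
  Oct: +$762.55 − $2,323.56 → $726.64
  Nov: +$762.55 − $1,312.32 → $176.87
  Dec: +$762.55 → $939.42
  Jan: +$762.55 → $1,701.97
  Feb: +$762.55 → $2,464.52
  Mar: +$762.55 → $3,227.07
  Apr: +$762.55 − $5,514.72 → -$1,525.10
  May: +$762.55 → -$762.55
  Jun: +$762.55 → $0.00
Lowest trial balance = -$1,525.10 (Apr)
Initial deposit = cushion − low point = $1,525.10 − (-$1,525.10) = $3,050.20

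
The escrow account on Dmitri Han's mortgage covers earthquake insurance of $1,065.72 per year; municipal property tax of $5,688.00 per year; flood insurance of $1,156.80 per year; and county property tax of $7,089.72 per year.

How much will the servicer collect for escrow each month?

Earthquake insurance = $1,065.72 per year
Municipal property tax = $5,688.00 per year
Flood insurance = $1,156.80 per year
County property tax = $7,089.72 per year
Yearly total = $15,000.24
Base monthly escrow = $15,000.24 / 12 = $1,250.02

$1,250.02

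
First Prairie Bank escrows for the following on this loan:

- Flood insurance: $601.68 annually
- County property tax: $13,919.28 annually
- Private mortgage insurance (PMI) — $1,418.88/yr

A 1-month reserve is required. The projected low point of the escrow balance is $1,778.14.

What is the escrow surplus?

Flood insurance = $601.68 per year
County property tax = $13,919.28 per year
Private mortgage insurance (PMI) = $1,418.88 per year
Yearly total = $601.68 + $13,919.28 + $1,418.88 = $15,939.84
Base monthly escrow = $15,939.84 / 12 = $1,328.32
Required cushion = 1 × $1,328.32 = $1,328.32
Surplus = $1,778.14 − $1,328.32 = $449.82

$449.82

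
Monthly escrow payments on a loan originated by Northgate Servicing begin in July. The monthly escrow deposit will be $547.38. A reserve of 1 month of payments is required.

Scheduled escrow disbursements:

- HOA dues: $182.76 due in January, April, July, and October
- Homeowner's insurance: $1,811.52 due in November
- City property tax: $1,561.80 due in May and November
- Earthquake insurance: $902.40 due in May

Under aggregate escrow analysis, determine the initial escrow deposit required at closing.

Cushion = 1 × $547.38 = $547.38
Trial balance (start $0, +$547.38 each month, − disbursements):
  Jul: +$547.38 − $182.76 → $364.62
  Aug: +$547.38 → $912.00
  Sep: +$547.38 → $1,459.38
  Oct: +$547.38 − $182.76 → $1,824.00
  Nov: +$547.38 − $3,373.32 → -$1,001.94
  Dec: +$547.38 → -$454.56
  Jan: +$547.38 − $182.76 → -$89.94
  Feb: +$547.38 → $457.44
  Mar: +$547.38 → $1,004.82
  Apr: +$547.38 − $182.76 → $1,369.44
  May: +$547.38 − $2,464.20 → -$547.38
  Jun: +$547.38 → $0.00
Lowest trial balance = -$1,001.94 (Nov)
Initial deposit = cushion − low point = $547.38 − (-$1,001.94) = $1,549.32

$1,549.32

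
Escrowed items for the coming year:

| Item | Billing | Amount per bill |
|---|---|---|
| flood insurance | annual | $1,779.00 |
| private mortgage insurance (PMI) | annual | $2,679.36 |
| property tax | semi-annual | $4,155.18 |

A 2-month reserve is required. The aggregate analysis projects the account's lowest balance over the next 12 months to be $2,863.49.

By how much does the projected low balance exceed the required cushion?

Flood insurance: $1,779.00 per year
Private mortgage insurance (PMI): $2,679.36 per year
Property tax: $4,155.18 × 2 = $8,310.36 per year
Total annual escrow = $1,779.00 + $2,679.36 + $8,310.36 = $12,768.72
Per month = $12,768.72 ÷ 12 = $1,064.06
Required reserve = 2 × $1,064.06 = $2,128.12
Excess over cushion: $2,863.49 − $2,128.12 = $735.37

$735.37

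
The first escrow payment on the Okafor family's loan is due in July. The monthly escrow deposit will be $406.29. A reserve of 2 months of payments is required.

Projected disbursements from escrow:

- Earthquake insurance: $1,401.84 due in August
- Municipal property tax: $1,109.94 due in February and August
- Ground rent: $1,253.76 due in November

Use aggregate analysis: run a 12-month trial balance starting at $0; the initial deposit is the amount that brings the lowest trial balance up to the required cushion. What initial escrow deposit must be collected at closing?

$2,546.67

Cushion = 2 × $406.29 = $812.58
Trial balance (start $0, +$406.29 each month, − disbursements):
  Jul: +$406.29 → $406.29
  Aug: +$406.29 − $2,511.78 → -$1,699.20
  Sep: +$406.29 → -$1,292.91
  Oct: +$406.29 → -$886.62
  Nov: +$406.29 − $1,253.76 → -$1,734.09
  Dec: +$406.29 → -$1,327.80
  Jan: +$406.29 → -$921.51
  Feb: +$406.29 − $1,109.94 → -$1,625.16
  Mar: +$406.29 → -$1,218.87
  Apr: +$406.29 → -$812.58
  May: +$406.29 → -$406.29
  Jun: +$406.29 → $0.00
Lowest trial balance = -$1,734.09 (Nov)
Initial deposit = cushion − low point = $812.58 − (-$1,734.09) = $2,546.67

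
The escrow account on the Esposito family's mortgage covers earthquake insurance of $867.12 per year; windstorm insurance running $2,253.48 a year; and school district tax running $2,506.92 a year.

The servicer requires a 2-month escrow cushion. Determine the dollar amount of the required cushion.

Earthquake insurance: $867.12
Windstorm insurance: $2,253.48
School district tax: $2,506.92
Total per year = $867.12 + $2,253.48 + $2,506.92 = $5,627.52
Base monthly escrow = $5,627.52 / 12 = $468.96
Reserve = 2 × $468.96 = $937.92

$937.92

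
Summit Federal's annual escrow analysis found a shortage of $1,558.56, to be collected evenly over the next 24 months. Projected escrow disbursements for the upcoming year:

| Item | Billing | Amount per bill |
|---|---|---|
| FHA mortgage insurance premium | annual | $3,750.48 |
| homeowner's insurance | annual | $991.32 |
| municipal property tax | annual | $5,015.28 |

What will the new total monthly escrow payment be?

FHA mortgage insurance premium: $3,750.48
Homeowner's insurance: $991.32
Municipal property tax: $5,015.28
Total annual escrow = $3,750.48 + $991.32 + $5,015.28 = $9,757.08
Monthly escrow = $9,757.08 / 12 = $813.09
Shortage per month = $1,558.56 / 24 = $64.94
Adjusted monthly = $813.09 + $64.94 = $878.03

$878.03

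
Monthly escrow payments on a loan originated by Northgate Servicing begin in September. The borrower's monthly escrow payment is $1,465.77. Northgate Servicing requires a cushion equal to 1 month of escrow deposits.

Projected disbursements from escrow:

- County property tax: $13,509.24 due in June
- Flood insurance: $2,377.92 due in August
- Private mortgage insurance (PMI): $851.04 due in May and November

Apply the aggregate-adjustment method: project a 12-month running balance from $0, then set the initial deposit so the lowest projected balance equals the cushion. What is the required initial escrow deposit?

$2,019.39

Cushion = 1 × $1,465.77 = $1,465.77
Trial balance (start $0, +$1,465.77 each month, − disbursements):
  Sep: +$1,465.77 → $1,465.77
  Oct: +$1,465.77 → $2,931.54
  Nov: +$1,465.77 − $851.04 → $3,546.27
  Dec: +$1,465.77 → $5,012.04
  Jan: +$1,465.77 → $6,477.81
  Feb: +$1,465.77 → $7,943.58
  Mar: +$1,465.77 → $9,409.35
  Apr: +$1,465.77 → $10,875.12
  May: +$1,465.77 − $851.04 → $11,489.85
  Jun: +$1,465.77 − $13,509.24 → -$553.62
  Jul: +$1,465.77 → $912.15
  Aug: +$1,465.77 − $2,377.92 → $0.00
Lowest trial balance = -$553.62 (Jun)
Initial deposit = cushion − low point = $1,465.77 − (-$553.62) = $2,019.39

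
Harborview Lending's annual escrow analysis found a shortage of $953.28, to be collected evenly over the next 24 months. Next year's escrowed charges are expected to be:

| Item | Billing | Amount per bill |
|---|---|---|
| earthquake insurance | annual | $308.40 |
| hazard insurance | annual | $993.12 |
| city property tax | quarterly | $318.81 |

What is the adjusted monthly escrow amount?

Earthquake insurance — $308.40/yr
Hazard insurance — $993.12/yr
City property tax — $318.81 × 4 = $1,275.24/yr
Annual escrow total = $308.40 + $993.12 + $1,275.24 = $2,576.76
Base monthly escrow = $2,576.76 / 12 = $214.73
Monthly shortage recovery: $953.28 ÷ 24 = $39.72
New monthly escrow = $214.73 + $39.72 = $254.45

$254.45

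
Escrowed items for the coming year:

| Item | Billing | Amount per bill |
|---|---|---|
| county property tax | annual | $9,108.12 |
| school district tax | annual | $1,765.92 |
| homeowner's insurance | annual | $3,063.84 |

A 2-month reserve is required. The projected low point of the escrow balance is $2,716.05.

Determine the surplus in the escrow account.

County property tax — $9,108.12
School district tax — $1,765.92
Homeowner's insurance — $3,063.84
Yearly total = $13,937.88
Per month = $13,937.88 ÷ 12 = $1,161.49
Required reserve = 2 × $1,161.49 = $2,322.98
Surplus = $2,716.05 − $2,322.98 = $393.07

$393.07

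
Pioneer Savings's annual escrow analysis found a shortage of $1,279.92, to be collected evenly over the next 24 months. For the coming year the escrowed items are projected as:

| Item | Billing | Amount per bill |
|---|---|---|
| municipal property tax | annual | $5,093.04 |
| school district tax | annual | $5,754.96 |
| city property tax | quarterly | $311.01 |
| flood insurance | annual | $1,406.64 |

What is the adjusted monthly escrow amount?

Municipal property tax = $5,093.04 per year
School district tax = $5,754.96 per year
City property tax = $311.01 × 4 = $1,244.04 per year
Flood insurance = $1,406.64 per year
Total annual escrow = $5,093.04 + $5,754.96 + $1,244.04 + $1,406.64 = $13,498.68
Monthly escrow = $13,498.68 / 12 = $1,124.89
Shortage spread = $1,279.92 / 24 = $53.33/mo
New monthly escrow = $1,124.89 + $53.33 = $1,178.22

$1,178.22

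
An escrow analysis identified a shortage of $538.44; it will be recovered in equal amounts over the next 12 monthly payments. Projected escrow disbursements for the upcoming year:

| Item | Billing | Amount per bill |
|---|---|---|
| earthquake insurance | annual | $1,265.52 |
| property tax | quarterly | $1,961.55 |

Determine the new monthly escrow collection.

Earthquake insurance = $1,265.52 per year
Property tax = $1,961.55 × 4 = $7,846.20 per year
Combined annual = $1,265.52 + $7,846.20 = $9,111.72
Monthly escrow = $9,111.72 / 12 = $759.31
Monthly shortage recovery: $538.44 / 12 = $44.87
New monthly escrow = $759.31 + $44.87 = $804.18

$804.18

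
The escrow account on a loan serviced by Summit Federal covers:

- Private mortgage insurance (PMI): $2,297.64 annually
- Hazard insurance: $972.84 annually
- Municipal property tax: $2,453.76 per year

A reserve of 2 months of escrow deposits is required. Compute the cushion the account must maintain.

Private mortgage insurance (PMI) = $2,297.64 per year
Hazard insurance = $972.84 per year
Municipal property tax = $2,453.76 per year
Combined annual = $5,724.24
Monthly escrow = $5,724.24 / 12 = $477.02
Reserve = 2 × $477.02 = $954.04

$954.04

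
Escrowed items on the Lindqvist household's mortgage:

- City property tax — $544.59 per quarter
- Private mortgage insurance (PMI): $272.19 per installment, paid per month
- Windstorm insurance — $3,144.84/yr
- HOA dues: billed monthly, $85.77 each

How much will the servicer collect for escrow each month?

City property tax: $544.59 × 4 = $2,178.36/yr
Private mortgage insurance (PMI): $272.19 × 12 = $3,266.28/yr
Windstorm insurance: $3,144.84/yr
HOA dues: $85.77 × 12 = $1,029.24/yr
Total annual escrow = $9,618.72
Monthly = $9,618.72 / 12 = $801.56

$801.56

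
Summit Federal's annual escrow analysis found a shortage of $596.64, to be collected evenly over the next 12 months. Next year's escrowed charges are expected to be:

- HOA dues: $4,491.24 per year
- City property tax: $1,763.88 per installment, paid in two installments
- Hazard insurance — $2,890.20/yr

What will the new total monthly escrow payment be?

$958.82

HOA dues = $4,491.24 annually
City property tax = $1,763.88 × 2 = $3,527.76 annually
Hazard insurance = $2,890.20 annually
Annual escrow total = $4,491.24 + $3,527.76 + $2,890.20 = $10,909.20
Monthly = $10,909.20 ÷ 12 = $909.10
Monthly shortage recovery: $596.64 / 12 = $49.72
Adjusted monthly = $909.10 + $49.72 = $958.82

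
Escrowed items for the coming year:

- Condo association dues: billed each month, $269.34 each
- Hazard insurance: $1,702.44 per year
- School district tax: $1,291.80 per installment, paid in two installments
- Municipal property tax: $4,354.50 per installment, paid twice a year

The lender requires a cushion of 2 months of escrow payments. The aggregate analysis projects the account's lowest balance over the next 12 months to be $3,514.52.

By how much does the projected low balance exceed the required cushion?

Condo association dues: $269.34 × 12 = $3,232.08 annually
Hazard insurance: $1,702.44 annually
School district tax: $1,291.80 × 2 = $2,583.60 annually
Municipal property tax: $4,354.50 × 2 = $8,709.00 annually
Total annual escrow = $16,227.12
Monthly escrow = $16,227.12 / 12 = $1,352.26
Required cushion = 2 × $1,352.26 = $2,704.52
Excess over cushion: $3,514.52 − $2,704.52 = $810.00

$810.00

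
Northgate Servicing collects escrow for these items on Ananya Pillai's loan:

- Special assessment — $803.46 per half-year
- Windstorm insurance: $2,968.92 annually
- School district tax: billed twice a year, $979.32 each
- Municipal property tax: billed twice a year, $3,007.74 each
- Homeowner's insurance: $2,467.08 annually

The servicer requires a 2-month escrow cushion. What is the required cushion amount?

$2,502.84

Special assessment: $803.46 × 2 = $1,606.92 per year
Windstorm insurance: $2,968.92 per year
School district tax: $979.32 × 2 = $1,958.64 per year
Municipal property tax: $3,007.74 × 2 = $6,015.48 per year
Homeowner's insurance: $2,467.08 per year
Annual escrow total = $1,606.92 + $2,968.92 + $1,958.64 + $6,015.48 + $2,467.08 = $15,017.04
Per month = $15,017.04 / 12 = $1,251.42
Cushion = 2 × $1,251.42 = $2,502.84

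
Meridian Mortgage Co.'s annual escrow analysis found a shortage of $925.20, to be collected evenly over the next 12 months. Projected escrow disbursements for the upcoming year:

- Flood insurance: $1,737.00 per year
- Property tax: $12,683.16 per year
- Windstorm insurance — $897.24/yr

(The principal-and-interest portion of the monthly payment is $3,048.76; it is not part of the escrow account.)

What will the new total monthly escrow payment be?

$1,353.55

Flood insurance — $1,737.00/yr
Property tax — $12,683.16/yr
Windstorm insurance — $897.24/yr
Total per year = $15,317.40
Monthly escrow = $15,317.40 / 12 = $1,276.45
Shortage spread = $925.20 / 12 = $77.10/mo
Adjusted monthly = $1,276.45 + $77.10 = $1,353.55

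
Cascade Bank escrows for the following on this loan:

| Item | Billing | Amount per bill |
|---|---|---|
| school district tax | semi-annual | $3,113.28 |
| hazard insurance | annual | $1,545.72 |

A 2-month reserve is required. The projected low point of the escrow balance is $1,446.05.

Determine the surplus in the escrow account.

$150.67

School district tax = $3,113.28 × 2 = $6,226.56 annually
Hazard insurance = $1,545.72 annually
Total annual escrow = $6,226.56 + $1,545.72 = $7,772.28
Base monthly escrow = $7,772.28 / 12 = $647.69
Cushion = 2 × $647.69 = $1,295.38
Surplus = $1,446.05 − $1,295.38 = $150.67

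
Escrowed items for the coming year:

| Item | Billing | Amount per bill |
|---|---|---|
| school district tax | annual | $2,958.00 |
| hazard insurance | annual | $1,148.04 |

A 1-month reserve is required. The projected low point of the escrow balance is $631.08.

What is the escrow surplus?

School district tax — $2,958.00/yr
Hazard insurance — $1,148.04/yr
Total per year = $4,106.04
Monthly = $4,106.04 / 12 = $342.17
Required reserve = 1 × $342.17 = $342.17
Surplus = $631.08 − $342.17 = $288.91

$288.91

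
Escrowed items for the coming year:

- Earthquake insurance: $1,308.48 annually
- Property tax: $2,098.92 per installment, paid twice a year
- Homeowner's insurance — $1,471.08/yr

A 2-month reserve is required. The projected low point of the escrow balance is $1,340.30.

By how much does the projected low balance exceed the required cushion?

$177.40

Earthquake insurance: $1,308.48
Property tax: $2,098.92 × 2 = $4,197.84
Homeowner's insurance: $1,471.08
Combined annual = $1,308.48 + $4,197.84 + $1,471.08 = $6,977.40
Per month = $6,977.40 / 12 = $581.45
Required cushion = 2 × $581.45 = $1,162.90
Excess over cushion: $1,340.30 − $1,162.90 = $177.40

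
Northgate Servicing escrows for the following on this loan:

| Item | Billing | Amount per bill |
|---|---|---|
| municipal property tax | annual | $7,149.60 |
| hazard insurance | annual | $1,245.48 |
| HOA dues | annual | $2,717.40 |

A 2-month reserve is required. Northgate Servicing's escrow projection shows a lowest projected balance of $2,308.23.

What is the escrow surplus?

Municipal property tax: $7,149.60
Hazard insurance: $1,245.48
HOA dues: $2,717.40
Total per year = $11,112.48
Monthly escrow = $11,112.48 ÷ 12 = $926.04
Cushion = 2 × $926.04 = $1,852.08
Excess over cushion: $2,308.23 − $1,852.08 = $456.15

$456.15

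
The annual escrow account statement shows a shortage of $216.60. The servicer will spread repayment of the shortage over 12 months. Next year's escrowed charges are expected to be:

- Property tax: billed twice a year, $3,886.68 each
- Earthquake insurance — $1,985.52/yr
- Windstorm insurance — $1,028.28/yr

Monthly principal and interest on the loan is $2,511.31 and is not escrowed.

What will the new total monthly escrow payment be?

$916.98

Property tax: $3,886.68 × 2 = $7,773.36/yr
Earthquake insurance: $1,985.52/yr
Windstorm insurance: $1,028.28/yr
Total annual escrow = $7,773.36 + $1,985.52 + $1,028.28 = $10,787.16
Monthly = $10,787.16 / 12 = $898.93
Shortage spread = $216.60 ÷ 12 = $18.05/mo
Adjusted monthly = $898.93 + $18.05 = $916.98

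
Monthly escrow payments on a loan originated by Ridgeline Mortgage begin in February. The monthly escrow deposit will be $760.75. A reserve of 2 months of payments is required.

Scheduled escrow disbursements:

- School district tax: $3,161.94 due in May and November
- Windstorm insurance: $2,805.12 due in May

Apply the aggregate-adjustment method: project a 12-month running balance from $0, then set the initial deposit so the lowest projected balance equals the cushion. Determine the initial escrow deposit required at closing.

$4,445.56

Cushion = 2 × $760.75 = $1,521.50
Trial balance (start $0, +$760.75 each month, − disbursements):
  Feb: +$760.75 → $760.75
  Mar: +$760.75 → $1,521.50
  Apr: +$760.75 → $2,282.25
  May: +$760.75 − $5,967.06 → -$2,924.06
  Jun: +$760.75 → -$2,163.31
  Jul: +$760.75 → -$1,402.56
  Aug: +$760.75 → -$641.81
  Sep: +$760.75 → $118.94
  Oct: +$760.75 → $879.69
  Nov: +$760.75 − $3,161.94 → -$1,521.50
  Dec: +$760.75 → -$760.75
  Jan: +$760.75 → $0.00
Lowest trial balance = -$2,924.06 (May)
Initial deposit = cushion − low point = $1,521.50 − (-$2,924.06) = $4,445.56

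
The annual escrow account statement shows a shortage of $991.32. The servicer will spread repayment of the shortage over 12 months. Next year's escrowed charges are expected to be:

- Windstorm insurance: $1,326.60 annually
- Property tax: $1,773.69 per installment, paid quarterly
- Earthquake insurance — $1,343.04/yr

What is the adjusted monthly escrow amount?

Windstorm insurance — $1,326.60/yr
Property tax — $1,773.69 × 4 = $7,094.76/yr
Earthquake insurance — $1,343.04/yr
Annual escrow total = $9,764.40
Monthly = $9,764.40 / 12 = $813.70
Shortage spread = $991.32 / 12 = $82.61/mo
Adjusted monthly = $813.70 + $82.61 = $896.31

$896.31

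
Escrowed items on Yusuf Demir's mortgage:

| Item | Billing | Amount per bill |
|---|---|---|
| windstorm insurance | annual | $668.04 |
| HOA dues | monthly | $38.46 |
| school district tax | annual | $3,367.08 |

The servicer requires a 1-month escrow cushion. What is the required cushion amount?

$374.72

Windstorm insurance — $668.04
HOA dues — $38.46 × 12 = $461.52
School district tax — $3,367.08
Annual escrow total = $668.04 + $461.52 + $3,367.08 = $4,496.64
Monthly escrow = $4,496.64 / 12 = $374.72
Required cushion = 1 × $374.72 = $374.72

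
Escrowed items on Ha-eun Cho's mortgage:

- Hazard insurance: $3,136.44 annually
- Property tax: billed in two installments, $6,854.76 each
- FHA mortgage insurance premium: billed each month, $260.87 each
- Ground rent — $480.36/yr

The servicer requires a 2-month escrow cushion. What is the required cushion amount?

Hazard insurance = $3,136.44 per year
Property tax = $6,854.76 × 2 = $13,709.52 per year
FHA mortgage insurance premium = $260.87 × 12 = $3,130.44 per year
Ground rent = $480.36 per year
Total annual escrow = $3,136.44 + $13,709.52 + $3,130.44 + $480.36 = $20,456.76
Base monthly escrow = $20,456.76 ÷ 12 = $1,704.73
Required cushion = 2 × $1,704.73 = $3,409.46

$3,409.46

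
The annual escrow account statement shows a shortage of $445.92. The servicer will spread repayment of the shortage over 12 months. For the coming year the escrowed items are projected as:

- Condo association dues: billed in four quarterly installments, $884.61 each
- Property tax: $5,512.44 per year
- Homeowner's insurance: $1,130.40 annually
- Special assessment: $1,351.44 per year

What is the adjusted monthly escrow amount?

$998.22

Condo association dues = $884.61 × 4 = $3,538.44/yr
Property tax = $5,512.44/yr
Homeowner's insurance = $1,130.40/yr
Special assessment = $1,351.44/yr
Annual escrow total = $11,532.72
Monthly escrow = $11,532.72 / 12 = $961.06
Shortage per month = $445.92 / 12 = $37.16
Adjusted monthly = $961.06 + $37.16 = $998.22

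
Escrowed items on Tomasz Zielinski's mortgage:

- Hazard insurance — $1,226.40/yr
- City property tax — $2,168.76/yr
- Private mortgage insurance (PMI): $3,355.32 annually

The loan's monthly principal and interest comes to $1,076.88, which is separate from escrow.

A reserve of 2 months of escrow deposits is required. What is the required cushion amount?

$1,125.08

Hazard insurance: $1,226.40/yr
City property tax: $2,168.76/yr
Private mortgage insurance (PMI): $3,355.32/yr
Annual escrow total = $1,226.40 + $2,168.76 + $3,355.32 = $6,750.48
Per month = $6,750.48 ÷ 12 = $562.54
Reserve = 2 × $562.54 = $1,125.08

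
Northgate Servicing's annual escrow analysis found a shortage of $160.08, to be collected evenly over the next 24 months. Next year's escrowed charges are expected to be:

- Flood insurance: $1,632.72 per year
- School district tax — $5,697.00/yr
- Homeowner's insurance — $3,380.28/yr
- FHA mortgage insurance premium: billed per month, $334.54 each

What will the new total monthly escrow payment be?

Flood insurance = $1,632.72/yr
School district tax = $5,697.00/yr
Homeowner's insurance = $3,380.28/yr
FHA mortgage insurance premium = $334.54 × 12 = $4,014.48/yr
Yearly total = $1,632.72 + $5,697.00 + $3,380.28 + $4,014.48 = $14,724.48
Monthly escrow = $14,724.48 / 12 = $1,227.04
Shortage spread = $160.08 / 24 = $6.67/mo
Adjusted monthly = $1,227.04 + $6.67 = $1,233.71

$1,233.71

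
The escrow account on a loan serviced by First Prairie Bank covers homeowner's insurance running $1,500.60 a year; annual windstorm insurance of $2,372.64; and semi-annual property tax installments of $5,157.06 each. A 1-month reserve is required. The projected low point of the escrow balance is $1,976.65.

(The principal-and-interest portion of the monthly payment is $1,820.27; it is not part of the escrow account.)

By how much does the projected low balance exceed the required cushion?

$794.37

Homeowner's insurance: $1,500.60 annually
Windstorm insurance: $2,372.64 annually
Property tax: $5,157.06 × 2 = $10,314.12 annually
Combined annual = $14,187.36
Monthly = $14,187.36 / 12 = $1,182.28
Required reserve = 1 × $1,182.28 = $1,182.28
Excess over cushion: $1,976.65 − $1,182.28 = $794.37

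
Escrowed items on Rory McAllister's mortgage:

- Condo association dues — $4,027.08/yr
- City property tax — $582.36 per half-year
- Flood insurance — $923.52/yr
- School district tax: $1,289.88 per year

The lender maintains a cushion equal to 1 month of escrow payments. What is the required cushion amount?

Condo association dues = $4,027.08 per year
City property tax = $582.36 × 2 = $1,164.72 per year
Flood insurance = $923.52 per year
School district tax = $1,289.88 per year
Total per year = $4,027.08 + $1,164.72 + $923.52 + $1,289.88 = $7,405.20
Monthly = $7,405.20 ÷ 12 = $617.10
Required cushion = 1 × $617.10 = $617.10

$617.10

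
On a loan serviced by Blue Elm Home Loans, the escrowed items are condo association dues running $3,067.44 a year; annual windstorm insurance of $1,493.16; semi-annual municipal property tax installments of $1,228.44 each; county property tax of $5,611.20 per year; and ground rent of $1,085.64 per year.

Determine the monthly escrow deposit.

Condo association dues: $3,067.44/yr
Windstorm insurance: $1,493.16/yr
Municipal property tax: $1,228.44 × 2 = $2,456.88/yr
County property tax: $5,611.20/yr
Ground rent: $1,085.64/yr
Total per year = $13,714.32
Base monthly escrow = $13,714.32 / 12 = $1,142.86

$1,142.86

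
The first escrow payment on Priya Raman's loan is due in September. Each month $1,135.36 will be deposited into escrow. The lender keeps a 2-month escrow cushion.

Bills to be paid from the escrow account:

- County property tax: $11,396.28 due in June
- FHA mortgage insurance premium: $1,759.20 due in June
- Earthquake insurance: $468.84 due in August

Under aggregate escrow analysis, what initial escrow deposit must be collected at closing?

Cushion = 2 × $1,135.36 = $2,270.72
Trial balance (start $0, +$1,135.36 each month, − disbursements):
  Sep: +$1,135.36 → $1,135.36
  Oct: +$1,135.36 → $2,270.72
  Nov: +$1,135.36 → $3,406.08
  Dec: +$1,135.36 → $4,541.44
  Jan: +$1,135.36 → $5,676.80
  Feb: +$1,135.36 → $6,812.16
  Mar: +$1,135.36 → $7,947.52
  Apr: +$1,135.36 → $9,082.88
  May: +$1,135.36 → $10,218.24
  Jun: +$1,135.36 − $13,155.48 → -$1,801.88
  Jul: +$1,135.36 → -$666.52
  Aug: +$1,135.36 − $468.84 → $0.00
Lowest trial balance = -$1,801.88 (Jun)
Initial deposit = cushion − low point = $2,270.72 − (-$1,801.88) = $4,072.60

$4,072.60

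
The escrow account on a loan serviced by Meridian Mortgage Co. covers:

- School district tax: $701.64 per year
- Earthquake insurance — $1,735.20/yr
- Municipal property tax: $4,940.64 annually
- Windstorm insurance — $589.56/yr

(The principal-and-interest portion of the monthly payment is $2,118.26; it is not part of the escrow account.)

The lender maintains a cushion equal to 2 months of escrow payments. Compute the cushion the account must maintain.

$1,327.84

School district tax: $701.64 per year
Earthquake insurance: $1,735.20 per year
Municipal property tax: $4,940.64 per year
Windstorm insurance: $589.56 per year
Total annual escrow = $701.64 + $1,735.20 + $4,940.64 + $589.56 = $7,967.04
Monthly = $7,967.04 ÷ 12 = $663.92
Cushion = 2 × $663.92 = $1,327.84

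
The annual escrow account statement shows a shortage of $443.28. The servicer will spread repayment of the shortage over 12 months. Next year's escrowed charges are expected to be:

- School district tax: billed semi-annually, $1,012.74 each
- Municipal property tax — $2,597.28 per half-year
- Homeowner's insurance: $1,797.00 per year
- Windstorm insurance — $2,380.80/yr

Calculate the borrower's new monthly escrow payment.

$986.76

School district tax: $1,012.74 × 2 = $2,025.48 per year
Municipal property tax: $2,597.28 × 2 = $5,194.56 per year
Homeowner's insurance: $1,797.00 per year
Windstorm insurance: $2,380.80 per year
Combined annual = $2,025.48 + $5,194.56 + $1,797.00 + $2,380.80 = $11,397.84
Per month = $11,397.84 / 12 = $949.82
Shortage spread = $443.28 / 12 = $36.94/mo
Adjusted monthly = $949.82 + $36.94 = $986.76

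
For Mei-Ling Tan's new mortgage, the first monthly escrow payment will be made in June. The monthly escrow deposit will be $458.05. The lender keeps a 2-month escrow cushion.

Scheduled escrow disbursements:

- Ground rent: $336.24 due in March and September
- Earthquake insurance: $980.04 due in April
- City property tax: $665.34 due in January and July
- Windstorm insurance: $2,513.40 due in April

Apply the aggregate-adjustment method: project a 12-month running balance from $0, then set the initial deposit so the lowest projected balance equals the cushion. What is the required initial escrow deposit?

$1,374.15

Cushion = 2 × $458.05 = $916.10
Trial balance (start $0, +$458.05 each month, − disbursements):
  Jun: +$458.05 → $458.05
  Jul: +$458.05 − $665.34 → $250.76
  Aug: +$458.05 → $708.81
  Sep: +$458.05 − $336.24 → $830.62
  Oct: +$458.05 → $1,288.67
  Nov: +$458.05 → $1,746.72
  Dec: +$458.05 → $2,204.77
  Jan: +$458.05 − $665.34 → $1,997.48
  Feb: +$458.05 → $2,455.53
  Mar: +$458.05 − $336.24 → $2,577.34
  Apr: +$458.05 − $3,493.44 → -$458.05
  May: +$458.05 → $0.00
Lowest trial balance = -$458.05 (Apr)
Initial deposit = cushion − low point = $916.10 − (-$458.05) = $1,374.15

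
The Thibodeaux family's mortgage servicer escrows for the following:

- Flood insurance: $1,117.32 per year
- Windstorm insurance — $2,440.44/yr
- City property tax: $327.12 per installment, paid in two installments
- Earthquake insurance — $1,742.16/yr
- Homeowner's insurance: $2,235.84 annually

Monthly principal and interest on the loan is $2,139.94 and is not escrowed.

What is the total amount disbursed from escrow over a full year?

$8,190.00

Flood insurance: $1,117.32/yr
Windstorm insurance: $2,440.44/yr
City property tax: $327.12 × 2 = $654.24/yr
Earthquake insurance: $1,742.16/yr
Homeowner's insurance: $2,235.84/yr
Total annual escrow = $8,190.00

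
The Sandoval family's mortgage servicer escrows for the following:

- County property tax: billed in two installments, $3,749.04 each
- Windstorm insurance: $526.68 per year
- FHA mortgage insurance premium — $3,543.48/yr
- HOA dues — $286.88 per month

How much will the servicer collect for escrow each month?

County property tax — $3,749.04 × 2 = $7,498.08/yr
Windstorm insurance — $526.68/yr
FHA mortgage insurance premium — $3,543.48/yr
HOA dues — $286.88 × 12 = $3,442.56/yr
Combined annual = $15,010.80
Base monthly escrow = $15,010.80 / 12 = $1,250.90

$1,250.90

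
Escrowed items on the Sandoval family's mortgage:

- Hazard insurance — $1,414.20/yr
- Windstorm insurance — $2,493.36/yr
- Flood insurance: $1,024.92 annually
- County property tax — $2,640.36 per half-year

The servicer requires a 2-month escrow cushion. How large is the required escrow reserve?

Hazard insurance: $1,414.20
Windstorm insurance: $2,493.36
Flood insurance: $1,024.92
County property tax: $2,640.36 × 2 = $5,280.72
Total annual escrow = $1,414.20 + $2,493.36 + $1,024.92 + $5,280.72 = $10,213.20
Per month = $10,213.20 ÷ 12 = $851.10
Cushion = 2 × $851.10 = $1,702.20

$1,702.20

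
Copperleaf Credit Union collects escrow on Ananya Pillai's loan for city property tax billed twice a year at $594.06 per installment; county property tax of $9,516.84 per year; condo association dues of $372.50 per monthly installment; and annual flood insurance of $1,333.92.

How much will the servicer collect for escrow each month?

$1,375.74

City property tax — $594.06 × 2 = $1,188.12 annually
County property tax — $9,516.84 annually
Condo association dues — $372.50 × 12 = $4,470.00 annually
Flood insurance — $1,333.92 annually
Combined annual = $1,188.12 + $9,516.84 + $4,470.00 + $1,333.92 = $16,508.88
Monthly escrow = $16,508.88 ÷ 12 = $1,375.74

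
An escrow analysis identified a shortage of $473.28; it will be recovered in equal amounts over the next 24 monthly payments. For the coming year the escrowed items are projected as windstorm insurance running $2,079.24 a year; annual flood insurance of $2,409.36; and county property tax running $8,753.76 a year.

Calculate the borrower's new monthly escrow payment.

Windstorm insurance — $2,079.24 annually
Flood insurance — $2,409.36 annually
County property tax — $8,753.76 annually
Total annual escrow = $13,242.36
Base monthly escrow = $13,242.36 ÷ 12 = $1,103.53
Shortage spread = $473.28 / 24 = $19.72/mo
Adjusted monthly = $1,103.53 + $19.72 = $1,123.25

$1,123.25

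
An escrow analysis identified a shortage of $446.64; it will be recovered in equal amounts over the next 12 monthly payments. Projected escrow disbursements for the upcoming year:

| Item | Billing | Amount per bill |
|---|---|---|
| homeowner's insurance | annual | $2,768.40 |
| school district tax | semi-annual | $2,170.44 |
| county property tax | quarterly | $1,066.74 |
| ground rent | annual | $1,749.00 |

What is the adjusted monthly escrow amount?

Homeowner's insurance = $2,768.40 annually
School district tax = $2,170.44 × 2 = $4,340.88 annually
County property tax = $1,066.74 × 4 = $4,266.96 annually
Ground rent = $1,749.00 annually
Combined annual = $2,768.40 + $4,340.88 + $4,266.96 + $1,749.00 = $13,125.24
Base monthly escrow = $13,125.24 / 12 = $1,093.77
Shortage spread = $446.64 ÷ 12 = $37.22/mo
New monthly escrow = $1,093.77 + $37.22 = $1,130.99

$1,130.99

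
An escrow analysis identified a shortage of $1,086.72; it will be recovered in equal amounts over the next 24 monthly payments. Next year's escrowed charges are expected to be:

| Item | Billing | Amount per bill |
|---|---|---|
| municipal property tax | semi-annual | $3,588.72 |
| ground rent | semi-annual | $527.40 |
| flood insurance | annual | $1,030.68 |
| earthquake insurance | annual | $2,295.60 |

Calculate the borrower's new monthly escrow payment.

Municipal property tax = $3,588.72 × 2 = $7,177.44
Ground rent = $527.40 × 2 = $1,054.80
Flood insurance = $1,030.68
Earthquake insurance = $2,295.60
Yearly total = $7,177.44 + $1,054.80 + $1,030.68 + $2,295.60 = $11,558.52
Monthly escrow = $11,558.52 / 12 = $963.21
Shortage spread = $1,086.72 / 24 = $45.28/mo
Adjusted monthly = $963.21 + $45.28 = $1,008.49

$1,008.49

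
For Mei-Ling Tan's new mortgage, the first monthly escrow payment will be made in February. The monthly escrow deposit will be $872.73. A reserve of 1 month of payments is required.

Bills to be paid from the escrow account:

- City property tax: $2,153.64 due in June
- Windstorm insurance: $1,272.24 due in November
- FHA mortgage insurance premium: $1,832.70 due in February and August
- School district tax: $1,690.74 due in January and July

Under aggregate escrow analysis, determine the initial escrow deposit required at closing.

$2,273.40

Cushion = 1 × $872.73 = $872.73
Trial balance (start $0, +$872.73 each month, − disbursements):
  Feb: +$872.73 − $1,832.70 → -$959.97
  Mar: +$872.73 → -$87.24
  Apr: +$872.73 → $785.49
  May: +$872.73 → $1,658.22
  Jun: +$872.73 − $2,153.64 → $377.31
  Jul: +$872.73 − $1,690.74 → -$440.70
  Aug: +$872.73 − $1,832.70 → -$1,400.67
  Sep: +$872.73 → -$527.94
  Oct: +$872.73 → $344.79
  Nov: +$872.73 − $1,272.24 → -$54.72
  Dec: +$872.73 → $818.01
  Jan: +$872.73 − $1,690.74 → $0.00
Lowest trial balance = -$1,400.67 (Aug)
Initial deposit = cushion − low point = $872.73 − (-$1,400.67) = $2,273.40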